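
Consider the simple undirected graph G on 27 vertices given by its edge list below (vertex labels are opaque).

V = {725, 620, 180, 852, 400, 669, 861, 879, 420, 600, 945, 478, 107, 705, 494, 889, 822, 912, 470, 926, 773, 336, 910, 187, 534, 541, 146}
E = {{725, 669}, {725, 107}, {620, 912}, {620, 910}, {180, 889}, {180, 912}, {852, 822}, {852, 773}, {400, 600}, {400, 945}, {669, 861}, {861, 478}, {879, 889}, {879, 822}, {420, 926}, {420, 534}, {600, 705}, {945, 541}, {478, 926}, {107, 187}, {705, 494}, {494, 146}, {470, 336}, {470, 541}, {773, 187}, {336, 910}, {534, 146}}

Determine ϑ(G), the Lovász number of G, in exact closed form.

deg(669) = 2; N(669) = {725, 861}.
Vertex 420 has 2 neighbors: 926, 534.
deg(541) = 2; N(541) = {945, 470}.
N(534) = {420, 146}, |N(534)| = 2.
2-regular, N=27; this is C_{27}, the 27-cycle.
spec(A) ≈ [2.0, 1.94609, 1.787265, 1.532089, 1.194317, 0.79216, 0.347296, -0.11629, -0.573606, -1.0, -1.372483, -1.670976, -1.879385, -1.986477] (distinct, 6 d.p.).
Lovász (edge-transitive): ϑ = −27·(-2*cos(pi/27))/((2)−(-2*cos(pi/27))) = 27*cos(pi/27)/(cos(pi/27) + 1).
= 13.4542… (decimal).
Lovász sandwich 13 ≤ 27*cos(pi/27)/(cos(pi/27) + 1) ≤ 14: both strict.

27*cos(pi/27)/(cos(pi/27) + 1)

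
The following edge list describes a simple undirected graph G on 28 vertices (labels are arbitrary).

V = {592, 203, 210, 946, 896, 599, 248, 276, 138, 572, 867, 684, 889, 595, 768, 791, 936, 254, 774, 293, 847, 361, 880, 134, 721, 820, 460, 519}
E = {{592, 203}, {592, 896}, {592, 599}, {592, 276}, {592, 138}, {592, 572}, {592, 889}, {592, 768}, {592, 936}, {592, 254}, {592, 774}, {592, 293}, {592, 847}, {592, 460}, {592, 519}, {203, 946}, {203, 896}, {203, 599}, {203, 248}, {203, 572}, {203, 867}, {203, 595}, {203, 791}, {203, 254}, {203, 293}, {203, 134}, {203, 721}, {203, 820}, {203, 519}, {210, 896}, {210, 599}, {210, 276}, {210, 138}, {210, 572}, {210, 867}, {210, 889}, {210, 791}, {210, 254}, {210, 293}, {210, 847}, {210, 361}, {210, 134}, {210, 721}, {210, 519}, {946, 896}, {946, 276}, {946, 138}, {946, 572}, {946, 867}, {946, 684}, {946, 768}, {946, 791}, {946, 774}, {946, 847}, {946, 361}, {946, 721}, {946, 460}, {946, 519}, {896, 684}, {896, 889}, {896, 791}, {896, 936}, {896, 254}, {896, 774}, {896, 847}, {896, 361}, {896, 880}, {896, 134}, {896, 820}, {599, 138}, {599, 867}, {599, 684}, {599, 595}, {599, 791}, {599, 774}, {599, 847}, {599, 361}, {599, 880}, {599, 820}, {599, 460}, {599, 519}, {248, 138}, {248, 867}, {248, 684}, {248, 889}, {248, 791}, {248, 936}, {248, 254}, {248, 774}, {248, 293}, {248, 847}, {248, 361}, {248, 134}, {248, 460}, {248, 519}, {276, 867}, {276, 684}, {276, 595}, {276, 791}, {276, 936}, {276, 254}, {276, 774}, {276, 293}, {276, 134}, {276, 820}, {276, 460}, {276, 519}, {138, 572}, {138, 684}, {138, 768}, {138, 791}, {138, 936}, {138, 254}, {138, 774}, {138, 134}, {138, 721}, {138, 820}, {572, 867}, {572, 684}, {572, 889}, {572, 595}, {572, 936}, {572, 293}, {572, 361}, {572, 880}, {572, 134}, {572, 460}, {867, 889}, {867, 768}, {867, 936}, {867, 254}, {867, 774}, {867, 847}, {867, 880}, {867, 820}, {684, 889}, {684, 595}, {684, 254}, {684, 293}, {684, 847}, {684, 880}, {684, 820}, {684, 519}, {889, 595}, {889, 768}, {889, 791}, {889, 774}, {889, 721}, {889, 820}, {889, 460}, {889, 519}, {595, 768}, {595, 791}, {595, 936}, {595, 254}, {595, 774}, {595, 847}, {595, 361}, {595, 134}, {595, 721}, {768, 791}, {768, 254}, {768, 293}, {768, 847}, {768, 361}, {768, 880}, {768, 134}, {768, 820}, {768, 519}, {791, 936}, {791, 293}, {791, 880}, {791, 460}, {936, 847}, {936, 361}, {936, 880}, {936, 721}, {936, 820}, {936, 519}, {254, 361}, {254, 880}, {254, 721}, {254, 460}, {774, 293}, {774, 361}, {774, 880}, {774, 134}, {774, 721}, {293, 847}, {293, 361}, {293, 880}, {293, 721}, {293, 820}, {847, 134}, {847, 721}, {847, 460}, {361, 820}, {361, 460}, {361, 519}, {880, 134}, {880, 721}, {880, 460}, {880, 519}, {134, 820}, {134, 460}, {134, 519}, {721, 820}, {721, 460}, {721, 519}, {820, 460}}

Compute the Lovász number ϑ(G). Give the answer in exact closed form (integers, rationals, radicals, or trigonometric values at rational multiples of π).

Vertex 519 has 15 neighbors: 592, 203, 210, 946, 599, 248, 276, 684, 889, 768, 936, 361, 880, 134, 721.
Vertex 791 has 15 neighbors: 203, 210, 946, 896, 599, 248, 276, 138, 889, 595, 768, 936, 293, 880, 460.
deg(820) = 15; N(820) = {203, 896, 599, 276, 138, 867, 684, 889, 768, 936, 293, 361, 134, 721, 460}.
N(361) = {210, 946, 896, 599, 248, 572, 595, 768, 936, 254, 774, 293, 820, 460, 519}, |N(361)| = 15.
G on 28 vertices is 15-regular; this is K(8,2), the Kneser graph.
spec(A) ≈ [15.0, 1.0, -5.0] (distinct, 4 d.p.).
Lovász (edge-transitive): ϑ = −28·(-5)/((15)−(-5)) = 7.
= 7.000000000… (decimal).

7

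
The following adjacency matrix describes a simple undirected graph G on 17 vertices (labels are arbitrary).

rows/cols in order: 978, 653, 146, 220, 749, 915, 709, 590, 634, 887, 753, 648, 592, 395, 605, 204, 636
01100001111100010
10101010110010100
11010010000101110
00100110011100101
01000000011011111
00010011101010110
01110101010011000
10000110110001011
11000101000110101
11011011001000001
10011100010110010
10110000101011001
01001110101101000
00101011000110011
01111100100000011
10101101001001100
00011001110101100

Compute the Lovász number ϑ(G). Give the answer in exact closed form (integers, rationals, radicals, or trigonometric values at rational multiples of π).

sqrt(17)

deg(978) = 8; N(978) = {653, 146, 590, 634, 887, 753, 648, 204}.
N(915) = {220, 709, 590, 634, 753, 592, 605, 204}, |N(915)| = 8.
Vertex 753 has 8 neighbors: 978, 220, 749, 915, 887, 648, 592, 204.
deg(636) = 8; N(636) = {220, 749, 590, 634, 887, 648, 395, 605}.
G on 17 vertices is 8-regular; strongly regular (17,8,3,4).
spec(A) ≈ [8.0, 1.562, -2.562] (distinct, 3 d.p.).
−17·(-sqrt(17)/2 - 1/2) / ((8)−(-sqrt(17)/2 - 1/2)) = sqrt(17) = ϑ(G).
= 4.12311… (decimal).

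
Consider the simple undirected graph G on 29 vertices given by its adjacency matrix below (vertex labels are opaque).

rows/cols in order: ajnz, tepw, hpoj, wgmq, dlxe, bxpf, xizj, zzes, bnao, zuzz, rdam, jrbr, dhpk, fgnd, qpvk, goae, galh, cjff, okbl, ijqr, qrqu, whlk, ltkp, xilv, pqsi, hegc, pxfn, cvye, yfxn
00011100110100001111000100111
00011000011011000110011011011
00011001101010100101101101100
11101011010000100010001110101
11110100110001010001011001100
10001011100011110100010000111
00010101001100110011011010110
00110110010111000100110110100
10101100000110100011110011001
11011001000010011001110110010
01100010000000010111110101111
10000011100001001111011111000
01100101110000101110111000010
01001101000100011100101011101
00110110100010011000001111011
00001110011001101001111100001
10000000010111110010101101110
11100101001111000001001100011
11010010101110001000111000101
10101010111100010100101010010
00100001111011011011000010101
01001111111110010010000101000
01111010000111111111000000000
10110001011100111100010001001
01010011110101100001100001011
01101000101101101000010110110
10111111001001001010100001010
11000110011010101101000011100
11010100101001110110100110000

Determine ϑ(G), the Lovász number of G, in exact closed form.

sqrt(29)

N(goae) = {dlxe, bxpf, xizj, zuzz, rdam, fgnd, qpvk, galh, ijqr, qrqu, whlk, ltkp, xilv, yfxn}, |N(goae)| = 14.
Vertex hegc has 14 neighbors: tepw, hpoj, dlxe, bnao, rdam, jrbr, fgnd, qpvk, galh, whlk, xilv, pqsi, pxfn, cvye.
Vertex bnao has 14 neighbors: ajnz, hpoj, dlxe, bxpf, jrbr, dhpk, qpvk, okbl, ijqr, qrqu, whlk, pqsi, hegc, yfxn.
deg(bxpf) = 14; N(bxpf) = {ajnz, dlxe, xizj, zzes, bnao, dhpk, fgnd, qpvk, goae, cjff, whlk, pxfn, cvye, yfxn}.
G on 29 vertices is 14-regular; SR(29,14,6,7) — a Paley graph.
A has 3 distinct eigenvalues ≈ [14.0, 2.193, -3.193].
With N=29: ϑ(G) = 29·(-(-sqrt(29)/2 - 1/2))/(14−(-sqrt(29)/2 - 1/2)) = sqrt(29).
Numerically 5.38516481.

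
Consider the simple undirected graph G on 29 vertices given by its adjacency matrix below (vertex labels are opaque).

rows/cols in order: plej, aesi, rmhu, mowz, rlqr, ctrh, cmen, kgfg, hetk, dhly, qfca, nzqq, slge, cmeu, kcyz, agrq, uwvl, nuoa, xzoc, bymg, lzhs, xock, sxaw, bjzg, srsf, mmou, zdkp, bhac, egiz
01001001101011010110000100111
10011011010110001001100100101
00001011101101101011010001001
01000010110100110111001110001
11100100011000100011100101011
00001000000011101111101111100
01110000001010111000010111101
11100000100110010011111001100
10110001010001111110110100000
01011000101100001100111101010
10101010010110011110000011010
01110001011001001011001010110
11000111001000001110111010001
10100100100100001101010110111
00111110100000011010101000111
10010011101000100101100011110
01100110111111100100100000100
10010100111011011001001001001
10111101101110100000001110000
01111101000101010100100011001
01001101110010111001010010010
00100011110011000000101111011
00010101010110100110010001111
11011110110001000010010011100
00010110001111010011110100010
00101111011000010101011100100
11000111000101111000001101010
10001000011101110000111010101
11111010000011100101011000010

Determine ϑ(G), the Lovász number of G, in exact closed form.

N(aesi) = {plej, mowz, rlqr, cmen, kgfg, dhly, nzqq, slge, uwvl, bymg, lzhs, bjzg, zdkp, egiz}, |N(aesi)| = 14.
deg(agrq) = 14; N(agrq) = {plej, mowz, cmen, kgfg, hetk, qfca, kcyz, nuoa, bymg, lzhs, srsf, mmou, zdkp, bhac}.
deg(xock) = 14; N(xock) = {rmhu, cmen, kgfg, hetk, dhly, slge, cmeu, lzhs, sxaw, bjzg, srsf, mmou, bhac, egiz}.
deg(bhac) = 14; N(bhac) = {plej, rlqr, dhly, qfca, nzqq, cmeu, kcyz, agrq, lzhs, xock, sxaw, srsf, zdkp, egiz}.
14-regular, N=29; strongly regular (29,14,6,7).
The 3 distinct eigenvalues: [14.0, 2.193, -3.193].
−29·(-sqrt(29)/2 - 1/2) / ((14)−(-sqrt(29)/2 - 1/2)) = sqrt(29) = ϑ(G).
= 5.385164807… (decimal).

sqrt(29)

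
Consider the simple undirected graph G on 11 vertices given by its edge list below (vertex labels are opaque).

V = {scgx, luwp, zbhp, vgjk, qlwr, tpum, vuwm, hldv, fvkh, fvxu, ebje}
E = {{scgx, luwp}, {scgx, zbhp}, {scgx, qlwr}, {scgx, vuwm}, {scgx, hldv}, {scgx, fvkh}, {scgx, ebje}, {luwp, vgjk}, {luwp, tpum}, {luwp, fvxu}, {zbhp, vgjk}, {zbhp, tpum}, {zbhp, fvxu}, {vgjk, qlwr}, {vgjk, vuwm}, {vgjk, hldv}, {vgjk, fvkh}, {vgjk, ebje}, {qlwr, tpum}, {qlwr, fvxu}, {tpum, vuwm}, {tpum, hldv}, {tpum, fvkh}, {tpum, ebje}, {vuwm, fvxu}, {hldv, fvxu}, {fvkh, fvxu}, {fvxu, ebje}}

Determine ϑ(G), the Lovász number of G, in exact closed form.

deg(zbhp) = 4; N(zbhp) = {scgx, vgjk, tpum, fvxu}.
deg(fvxu) = 7; N(fvxu) = {luwp, zbhp, qlwr, vuwm, hldv, fvkh, ebje}.
deg(qlwr) = 4; N(qlwr) = {scgx, vgjk, tpum, fvxu}.
Vertex luwp has 4 neighbors: scgx, vgjk, tpum, fvxu.
Complete 2-partite, parts [7, 4]: perfect, ϑ = α = 7.
= 7.00000… (decimal).
Sandwich: α(G)=7 ≤ ϑ(G)=7 ≤ χ(Ḡ)=7 (collapsed).

7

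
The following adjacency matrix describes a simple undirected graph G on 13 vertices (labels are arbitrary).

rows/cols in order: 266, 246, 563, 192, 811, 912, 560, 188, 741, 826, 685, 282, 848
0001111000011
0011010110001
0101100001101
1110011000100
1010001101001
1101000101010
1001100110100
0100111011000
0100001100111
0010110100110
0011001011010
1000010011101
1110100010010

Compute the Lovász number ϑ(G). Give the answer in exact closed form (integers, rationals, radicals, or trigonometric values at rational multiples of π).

sqrt(13)

deg(741) = 6; N(741) = {246, 560, 188, 685, 282, 848}.
deg(563) = 6; N(563) = {246, 192, 811, 826, 685, 848}.
deg(560) = 6; N(560) = {266, 192, 811, 188, 741, 685}.
deg(192) = 6; N(192) = {266, 246, 563, 912, 560, 685}.
deg(v) = 6 for all v (|V|=13); strongly regular (13,6,2,3).
spec(A) ≈ [6.0, 1.3028, -2.3028] (distinct, 4 d.p.).
Lovász (edge-transitive): ϑ = −13·(-sqrt(13)/2 - 1/2)/((6)−(-sqrt(13)/2 - 1/2)) = sqrt(13).
ϑ(G) ≈ 3.60555128.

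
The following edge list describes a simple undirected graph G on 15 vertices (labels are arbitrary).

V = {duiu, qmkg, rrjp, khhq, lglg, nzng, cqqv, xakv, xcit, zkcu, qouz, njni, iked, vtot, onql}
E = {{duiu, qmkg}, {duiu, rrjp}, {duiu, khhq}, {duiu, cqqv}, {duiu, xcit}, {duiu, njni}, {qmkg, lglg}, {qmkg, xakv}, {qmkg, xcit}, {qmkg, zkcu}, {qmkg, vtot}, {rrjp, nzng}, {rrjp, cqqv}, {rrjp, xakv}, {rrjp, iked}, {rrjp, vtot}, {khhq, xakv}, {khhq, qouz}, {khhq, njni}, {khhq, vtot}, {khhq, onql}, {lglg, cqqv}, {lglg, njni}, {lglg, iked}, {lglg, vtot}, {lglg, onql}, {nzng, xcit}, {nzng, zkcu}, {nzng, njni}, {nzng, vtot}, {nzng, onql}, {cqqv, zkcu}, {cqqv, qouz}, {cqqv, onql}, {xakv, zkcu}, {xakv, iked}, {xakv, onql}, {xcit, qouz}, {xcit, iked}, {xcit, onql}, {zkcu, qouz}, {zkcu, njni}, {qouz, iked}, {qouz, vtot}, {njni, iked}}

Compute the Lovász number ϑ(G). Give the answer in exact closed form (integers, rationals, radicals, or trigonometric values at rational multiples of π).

deg(zkcu) = 6; N(zkcu) = {qmkg, nzng, cqqv, xakv, qouz, njni}.
deg(rrjp) = 6; N(rrjp) = {duiu, nzng, cqqv, xakv, iked, vtot}.
N(vtot) = {qmkg, rrjp, khhq, lglg, nzng, qouz}, |N(vtot)| = 6.
deg(xakv) = 6; N(xakv) = {qmkg, rrjp, khhq, zkcu, iked, onql}.
Regular of degree 6 on 15 vertices: Kneser-type, 2-subsets of [6].
The 3 distinct eigenvalues: [6.0, 1.0, -3.0].
With N=15: ϑ(G) = 15·(-1*(-3))/(6−(-3)) = 5.
ϑ(G) ≈ 5.000000.

5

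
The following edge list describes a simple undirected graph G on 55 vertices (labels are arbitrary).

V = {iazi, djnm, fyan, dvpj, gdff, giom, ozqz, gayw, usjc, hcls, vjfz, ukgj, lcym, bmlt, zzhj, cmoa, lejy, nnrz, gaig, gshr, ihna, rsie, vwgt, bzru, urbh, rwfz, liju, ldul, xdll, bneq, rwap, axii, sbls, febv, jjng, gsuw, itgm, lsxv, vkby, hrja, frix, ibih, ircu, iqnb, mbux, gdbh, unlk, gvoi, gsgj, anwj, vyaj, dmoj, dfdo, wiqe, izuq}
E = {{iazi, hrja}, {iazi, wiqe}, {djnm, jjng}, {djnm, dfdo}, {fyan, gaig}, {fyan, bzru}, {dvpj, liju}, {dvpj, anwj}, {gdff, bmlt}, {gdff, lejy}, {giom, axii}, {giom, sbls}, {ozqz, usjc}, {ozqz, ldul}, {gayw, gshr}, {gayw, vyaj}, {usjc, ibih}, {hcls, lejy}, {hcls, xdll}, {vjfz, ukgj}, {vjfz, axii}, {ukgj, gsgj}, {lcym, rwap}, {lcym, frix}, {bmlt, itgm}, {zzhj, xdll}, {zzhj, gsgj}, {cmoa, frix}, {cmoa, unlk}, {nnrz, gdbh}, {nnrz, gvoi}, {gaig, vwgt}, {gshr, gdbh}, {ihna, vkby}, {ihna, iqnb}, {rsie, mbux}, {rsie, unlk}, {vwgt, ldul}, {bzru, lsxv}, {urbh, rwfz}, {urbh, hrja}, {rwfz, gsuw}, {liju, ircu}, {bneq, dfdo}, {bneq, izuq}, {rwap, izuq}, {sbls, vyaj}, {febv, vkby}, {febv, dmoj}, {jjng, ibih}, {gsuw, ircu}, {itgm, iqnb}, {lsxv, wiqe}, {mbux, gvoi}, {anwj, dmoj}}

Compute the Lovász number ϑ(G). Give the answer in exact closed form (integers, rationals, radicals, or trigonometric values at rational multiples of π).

deg(frix) = 2; N(frix) = {lcym, cmoa}.
Vertex zzhj has 2 neighbors: xdll, gsgj.
Vertex xdll has 2 neighbors: hcls, zzhj.
N(bzru) = {fyan, lsxv}, |N(bzru)| = 2.
deg(v) = 2 for all v (|V|=55); this is C_{55}, the 55-cycle.
Distinct eigenvalues (to 5 d.p.): [2.0, 1.98696, 1.94802, 1.88369, 1.7948, 1.68251, 1.54828, 1.39388, 1.2213, 1.03279, 0.83083, 0.61803, 0.39718, 0.17115, -0.05711, -0.28463, -0.50844, -0.72562, -0.93333, -1.12889, -1.30972, -1.47348, -1.61803, -1.74149, -1.84225, -1.91899, -1.97071, -1.99674].
λ_max=2, λ_min=-2*cos(pi/55); ϑ = −55·λ_min/(λ_max−λ_min) = 55*cos(pi/55)/(cos(pi/55) + 1).
= 27.477557… (decimal).
α=27, χ(Ḡ)=28; ϑ=55*cos(pi/55)/(cos(pi/55) + 1) lies between (both strict).

55*cos(pi/55)/(cos(pi/55) + 1)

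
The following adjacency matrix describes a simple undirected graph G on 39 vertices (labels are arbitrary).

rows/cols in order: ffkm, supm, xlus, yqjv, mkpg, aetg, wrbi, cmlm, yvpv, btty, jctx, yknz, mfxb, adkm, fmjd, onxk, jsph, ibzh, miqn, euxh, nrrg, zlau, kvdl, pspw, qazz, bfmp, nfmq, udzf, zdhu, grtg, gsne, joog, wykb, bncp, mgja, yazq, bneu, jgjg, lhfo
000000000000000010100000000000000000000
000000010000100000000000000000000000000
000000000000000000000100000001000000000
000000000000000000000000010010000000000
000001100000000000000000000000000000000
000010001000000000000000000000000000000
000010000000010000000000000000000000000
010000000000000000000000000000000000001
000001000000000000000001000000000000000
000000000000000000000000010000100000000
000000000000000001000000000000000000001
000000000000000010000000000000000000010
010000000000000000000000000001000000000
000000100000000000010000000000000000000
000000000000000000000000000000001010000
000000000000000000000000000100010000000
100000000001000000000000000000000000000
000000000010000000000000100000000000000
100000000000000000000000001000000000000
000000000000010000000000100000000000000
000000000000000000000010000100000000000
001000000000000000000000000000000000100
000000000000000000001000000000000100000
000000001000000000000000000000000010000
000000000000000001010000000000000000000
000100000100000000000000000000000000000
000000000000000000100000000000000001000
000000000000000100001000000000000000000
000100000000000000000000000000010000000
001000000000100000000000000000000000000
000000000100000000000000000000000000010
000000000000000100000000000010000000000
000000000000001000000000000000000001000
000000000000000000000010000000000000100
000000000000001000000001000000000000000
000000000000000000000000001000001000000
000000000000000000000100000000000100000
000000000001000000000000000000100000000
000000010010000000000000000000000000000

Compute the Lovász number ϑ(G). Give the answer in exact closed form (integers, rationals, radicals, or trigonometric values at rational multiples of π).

N(grtg) = {xlus, mfxb}, |N(grtg)| = 2.
deg(xlus) = 2; N(xlus) = {zlau, grtg}.
deg(mgja) = 2; N(mgja) = {fmjd, pspw}.
deg(zdhu) = 2; N(zdhu) = {yqjv, joog}.
39-vertex 2-regular graph: the odd cycle C_{39}.
Distinct eigenvalues (to 6 d.p.): [2.0, 1.974101, 1.897073, 1.770912, 1.598886, 1.385449, 1.136129, 0.857385, 0.556435, 0.241073, -0.080532, -0.400051, -0.70921, -1.0, -1.264891, -1.497021, -1.69038, -1.839959, -1.941884, -1.993515].
Lovász (edge-transitive): ϑ = −39·(-2*cos(pi/39))/((2)−(-2*cos(pi/39))) = 39*cos(pi/39)/(cos(pi/39) + 1).
≈ 19.46833241 (to 8 d.p.).
Lovász sandwich 19 ≤ 39*cos(pi/39)/(cos(pi/39) + 1) ≤ 20: both strict.

39*cos(pi/39)/(cos(pi/39) + 1)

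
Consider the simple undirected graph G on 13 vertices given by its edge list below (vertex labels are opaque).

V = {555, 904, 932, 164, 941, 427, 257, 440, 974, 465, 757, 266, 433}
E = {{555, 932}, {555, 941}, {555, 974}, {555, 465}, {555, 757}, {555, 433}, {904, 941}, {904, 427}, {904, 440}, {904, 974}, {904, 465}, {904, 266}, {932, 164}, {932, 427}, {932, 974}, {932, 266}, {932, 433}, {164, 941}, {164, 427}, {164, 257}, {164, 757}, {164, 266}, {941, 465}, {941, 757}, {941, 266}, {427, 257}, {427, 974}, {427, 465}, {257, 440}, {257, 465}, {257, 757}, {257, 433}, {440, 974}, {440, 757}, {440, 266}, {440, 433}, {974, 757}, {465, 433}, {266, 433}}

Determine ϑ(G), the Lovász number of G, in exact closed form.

Vertex 941 has 6 neighbors: 555, 904, 164, 465, 757, 266.
Vertex 433 has 6 neighbors: 555, 932, 257, 440, 465, 266.
N(440) = {904, 257, 974, 757, 266, 433}, |N(440)| = 6.
Vertex 904 has 6 neighbors: 941, 427, 440, 974, 465, 266.
13-vertex 6-regular graph: strongly regular (13,6,2,3).
Distinct eigenvalues (to 4 d.p.): [6.0, 1.3028, -2.3028].
With N=13: ϑ(G) = 13·(-(-sqrt(13)/2 - 1/2))/(6−(-sqrt(13)/2 - 1/2)) = sqrt(13).
= 3.605551275… (decimal).

sqrt(13)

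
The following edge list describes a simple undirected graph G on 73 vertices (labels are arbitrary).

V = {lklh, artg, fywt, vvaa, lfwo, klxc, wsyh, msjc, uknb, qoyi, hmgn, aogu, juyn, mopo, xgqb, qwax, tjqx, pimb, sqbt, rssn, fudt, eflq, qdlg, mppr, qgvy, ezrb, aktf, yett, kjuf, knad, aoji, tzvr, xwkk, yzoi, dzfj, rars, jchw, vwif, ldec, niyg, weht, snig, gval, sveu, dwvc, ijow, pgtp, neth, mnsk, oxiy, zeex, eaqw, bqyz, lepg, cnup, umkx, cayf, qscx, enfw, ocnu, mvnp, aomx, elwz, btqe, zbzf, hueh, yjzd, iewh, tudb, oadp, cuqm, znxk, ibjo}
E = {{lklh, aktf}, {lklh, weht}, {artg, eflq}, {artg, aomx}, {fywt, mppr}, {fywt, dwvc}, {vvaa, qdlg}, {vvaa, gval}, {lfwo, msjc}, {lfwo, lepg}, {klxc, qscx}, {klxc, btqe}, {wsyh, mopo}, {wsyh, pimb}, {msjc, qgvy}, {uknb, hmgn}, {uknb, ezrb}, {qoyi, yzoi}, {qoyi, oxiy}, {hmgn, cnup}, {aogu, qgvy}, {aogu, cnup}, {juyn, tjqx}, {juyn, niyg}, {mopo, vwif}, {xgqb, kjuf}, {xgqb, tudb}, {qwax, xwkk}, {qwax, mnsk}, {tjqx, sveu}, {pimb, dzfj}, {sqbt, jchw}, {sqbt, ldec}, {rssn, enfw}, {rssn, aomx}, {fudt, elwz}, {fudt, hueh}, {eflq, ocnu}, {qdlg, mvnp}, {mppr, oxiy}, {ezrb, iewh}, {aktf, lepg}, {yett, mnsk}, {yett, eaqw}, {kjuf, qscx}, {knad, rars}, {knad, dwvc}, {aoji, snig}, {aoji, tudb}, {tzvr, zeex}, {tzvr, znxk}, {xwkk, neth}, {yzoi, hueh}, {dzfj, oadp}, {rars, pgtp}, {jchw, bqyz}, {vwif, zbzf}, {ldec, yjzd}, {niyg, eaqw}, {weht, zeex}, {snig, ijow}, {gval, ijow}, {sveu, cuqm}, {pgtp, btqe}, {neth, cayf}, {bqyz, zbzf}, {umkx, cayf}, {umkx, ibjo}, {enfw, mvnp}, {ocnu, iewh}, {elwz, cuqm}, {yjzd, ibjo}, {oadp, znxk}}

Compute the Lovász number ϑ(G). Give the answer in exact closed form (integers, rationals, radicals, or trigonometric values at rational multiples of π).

73*cos(pi/73)/(cos(pi/73) + 1)

Vertex tzvr has 2 neighbors: zeex, znxk.
N(ldec) = {sqbt, yjzd}, |N(ldec)| = 2.
deg(knad) = 2; N(knad) = {rars, dwvc}.
deg(xwkk) = 2; N(xwkk) = {qwax, neth}.
73-vertex 2-regular graph: a single 73-cycle (edge-transitive).
spec(A) ≈ [2.0, 1.9926, 1.97044, 1.9337, 1.88263, 1.81764, 1.73918, 1.64785, 1.54431, 1.42935, 1.3038, 1.1686, 1.02474, 0.8733, 0.7154, 0.55219, 0.3849, 0.21476, 0.04303, -0.12902, -0.30011, -0.46898, -0.63438, -0.79509, -0.9499, -1.09769, -1.23734, -1.36784, -1.48821, -1.59756, -1.69508, -1.78006, -1.85185, -1.90993, -1.95388, -1.98335, -1.99815] (distinct, 5 d.p.).
Lovász (edge-transitive): ϑ = −73·(-2*cos(pi/73))/((2)−(-2*cos(pi/73))) = 73*cos(pi/73)/(cos(pi/73) + 1).
Numerically 36.48309.
α=36, χ(Ḡ)=37; ϑ=73*cos(pi/73)/(cos(pi/73) + 1) lies between (both strict).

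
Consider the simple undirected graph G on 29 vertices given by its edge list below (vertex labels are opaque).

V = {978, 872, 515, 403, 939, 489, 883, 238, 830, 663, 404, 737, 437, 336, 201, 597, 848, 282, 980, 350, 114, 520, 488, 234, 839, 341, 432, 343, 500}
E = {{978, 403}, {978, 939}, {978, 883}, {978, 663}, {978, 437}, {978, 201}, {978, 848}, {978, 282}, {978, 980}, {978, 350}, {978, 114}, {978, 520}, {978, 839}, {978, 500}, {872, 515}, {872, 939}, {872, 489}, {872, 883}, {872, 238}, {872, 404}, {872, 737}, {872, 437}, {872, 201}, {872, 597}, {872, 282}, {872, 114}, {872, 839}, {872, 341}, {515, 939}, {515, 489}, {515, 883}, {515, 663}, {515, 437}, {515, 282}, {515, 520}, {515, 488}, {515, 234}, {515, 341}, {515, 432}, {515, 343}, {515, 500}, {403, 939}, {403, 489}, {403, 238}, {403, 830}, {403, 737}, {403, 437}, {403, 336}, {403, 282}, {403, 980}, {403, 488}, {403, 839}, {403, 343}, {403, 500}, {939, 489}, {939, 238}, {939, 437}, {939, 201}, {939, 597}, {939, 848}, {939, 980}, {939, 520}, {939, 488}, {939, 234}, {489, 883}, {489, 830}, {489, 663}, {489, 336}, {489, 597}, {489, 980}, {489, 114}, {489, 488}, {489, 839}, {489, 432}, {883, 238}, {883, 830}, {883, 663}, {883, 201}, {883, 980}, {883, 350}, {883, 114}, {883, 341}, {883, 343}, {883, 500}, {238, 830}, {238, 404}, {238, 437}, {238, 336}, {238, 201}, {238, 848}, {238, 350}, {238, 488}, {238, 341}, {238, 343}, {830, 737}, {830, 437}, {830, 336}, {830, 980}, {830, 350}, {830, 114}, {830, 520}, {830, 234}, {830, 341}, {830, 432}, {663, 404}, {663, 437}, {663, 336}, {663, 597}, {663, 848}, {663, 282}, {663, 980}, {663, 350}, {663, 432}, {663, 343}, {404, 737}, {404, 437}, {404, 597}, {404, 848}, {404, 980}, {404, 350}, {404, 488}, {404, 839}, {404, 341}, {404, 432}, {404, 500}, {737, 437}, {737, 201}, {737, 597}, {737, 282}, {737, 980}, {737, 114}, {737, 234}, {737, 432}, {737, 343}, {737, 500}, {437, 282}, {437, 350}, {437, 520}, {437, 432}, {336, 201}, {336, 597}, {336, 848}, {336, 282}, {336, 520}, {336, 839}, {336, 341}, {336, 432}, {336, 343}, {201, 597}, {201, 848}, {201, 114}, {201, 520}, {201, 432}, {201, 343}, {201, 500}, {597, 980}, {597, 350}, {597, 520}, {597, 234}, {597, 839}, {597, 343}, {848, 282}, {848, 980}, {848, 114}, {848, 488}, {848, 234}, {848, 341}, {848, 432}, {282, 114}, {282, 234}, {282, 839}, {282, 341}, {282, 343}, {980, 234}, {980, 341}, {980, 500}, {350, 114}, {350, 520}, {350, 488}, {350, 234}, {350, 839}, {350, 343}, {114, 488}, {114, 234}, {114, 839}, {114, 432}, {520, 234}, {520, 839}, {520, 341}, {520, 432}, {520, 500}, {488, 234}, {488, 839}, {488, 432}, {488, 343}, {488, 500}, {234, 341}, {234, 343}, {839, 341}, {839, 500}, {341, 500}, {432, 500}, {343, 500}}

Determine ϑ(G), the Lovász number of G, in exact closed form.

deg(343) = 14; N(343) = {515, 403, 883, 238, 663, 737, 336, 201, 597, 282, 350, 488, 234, 500}.
N(404) = {872, 238, 663, 737, 437, 597, 848, 980, 350, 488, 839, 341, 432, 500}, |N(404)| = 14.
N(437) = {978, 872, 515, 403, 939, 238, 830, 663, 404, 737, 282, 350, 520, 432}, |N(437)| = 14.
N(341) = {872, 515, 883, 238, 830, 404, 336, 848, 282, 980, 520, 234, 839, 500}, |N(341)| = 14.
deg(v) = 14 for all v (|V|=29); strongly regular (29,14,6,7).
A has 3 distinct eigenvalues ≈ [14.0, 2.19258, -3.19258].
With N=29: ϑ(G) = 29·(-(-sqrt(29)/2 - 1/2))/(14−(-sqrt(29)/2 - 1/2)) = sqrt(29).
ϑ(G) ≈ 5.38516.

sqrt(29)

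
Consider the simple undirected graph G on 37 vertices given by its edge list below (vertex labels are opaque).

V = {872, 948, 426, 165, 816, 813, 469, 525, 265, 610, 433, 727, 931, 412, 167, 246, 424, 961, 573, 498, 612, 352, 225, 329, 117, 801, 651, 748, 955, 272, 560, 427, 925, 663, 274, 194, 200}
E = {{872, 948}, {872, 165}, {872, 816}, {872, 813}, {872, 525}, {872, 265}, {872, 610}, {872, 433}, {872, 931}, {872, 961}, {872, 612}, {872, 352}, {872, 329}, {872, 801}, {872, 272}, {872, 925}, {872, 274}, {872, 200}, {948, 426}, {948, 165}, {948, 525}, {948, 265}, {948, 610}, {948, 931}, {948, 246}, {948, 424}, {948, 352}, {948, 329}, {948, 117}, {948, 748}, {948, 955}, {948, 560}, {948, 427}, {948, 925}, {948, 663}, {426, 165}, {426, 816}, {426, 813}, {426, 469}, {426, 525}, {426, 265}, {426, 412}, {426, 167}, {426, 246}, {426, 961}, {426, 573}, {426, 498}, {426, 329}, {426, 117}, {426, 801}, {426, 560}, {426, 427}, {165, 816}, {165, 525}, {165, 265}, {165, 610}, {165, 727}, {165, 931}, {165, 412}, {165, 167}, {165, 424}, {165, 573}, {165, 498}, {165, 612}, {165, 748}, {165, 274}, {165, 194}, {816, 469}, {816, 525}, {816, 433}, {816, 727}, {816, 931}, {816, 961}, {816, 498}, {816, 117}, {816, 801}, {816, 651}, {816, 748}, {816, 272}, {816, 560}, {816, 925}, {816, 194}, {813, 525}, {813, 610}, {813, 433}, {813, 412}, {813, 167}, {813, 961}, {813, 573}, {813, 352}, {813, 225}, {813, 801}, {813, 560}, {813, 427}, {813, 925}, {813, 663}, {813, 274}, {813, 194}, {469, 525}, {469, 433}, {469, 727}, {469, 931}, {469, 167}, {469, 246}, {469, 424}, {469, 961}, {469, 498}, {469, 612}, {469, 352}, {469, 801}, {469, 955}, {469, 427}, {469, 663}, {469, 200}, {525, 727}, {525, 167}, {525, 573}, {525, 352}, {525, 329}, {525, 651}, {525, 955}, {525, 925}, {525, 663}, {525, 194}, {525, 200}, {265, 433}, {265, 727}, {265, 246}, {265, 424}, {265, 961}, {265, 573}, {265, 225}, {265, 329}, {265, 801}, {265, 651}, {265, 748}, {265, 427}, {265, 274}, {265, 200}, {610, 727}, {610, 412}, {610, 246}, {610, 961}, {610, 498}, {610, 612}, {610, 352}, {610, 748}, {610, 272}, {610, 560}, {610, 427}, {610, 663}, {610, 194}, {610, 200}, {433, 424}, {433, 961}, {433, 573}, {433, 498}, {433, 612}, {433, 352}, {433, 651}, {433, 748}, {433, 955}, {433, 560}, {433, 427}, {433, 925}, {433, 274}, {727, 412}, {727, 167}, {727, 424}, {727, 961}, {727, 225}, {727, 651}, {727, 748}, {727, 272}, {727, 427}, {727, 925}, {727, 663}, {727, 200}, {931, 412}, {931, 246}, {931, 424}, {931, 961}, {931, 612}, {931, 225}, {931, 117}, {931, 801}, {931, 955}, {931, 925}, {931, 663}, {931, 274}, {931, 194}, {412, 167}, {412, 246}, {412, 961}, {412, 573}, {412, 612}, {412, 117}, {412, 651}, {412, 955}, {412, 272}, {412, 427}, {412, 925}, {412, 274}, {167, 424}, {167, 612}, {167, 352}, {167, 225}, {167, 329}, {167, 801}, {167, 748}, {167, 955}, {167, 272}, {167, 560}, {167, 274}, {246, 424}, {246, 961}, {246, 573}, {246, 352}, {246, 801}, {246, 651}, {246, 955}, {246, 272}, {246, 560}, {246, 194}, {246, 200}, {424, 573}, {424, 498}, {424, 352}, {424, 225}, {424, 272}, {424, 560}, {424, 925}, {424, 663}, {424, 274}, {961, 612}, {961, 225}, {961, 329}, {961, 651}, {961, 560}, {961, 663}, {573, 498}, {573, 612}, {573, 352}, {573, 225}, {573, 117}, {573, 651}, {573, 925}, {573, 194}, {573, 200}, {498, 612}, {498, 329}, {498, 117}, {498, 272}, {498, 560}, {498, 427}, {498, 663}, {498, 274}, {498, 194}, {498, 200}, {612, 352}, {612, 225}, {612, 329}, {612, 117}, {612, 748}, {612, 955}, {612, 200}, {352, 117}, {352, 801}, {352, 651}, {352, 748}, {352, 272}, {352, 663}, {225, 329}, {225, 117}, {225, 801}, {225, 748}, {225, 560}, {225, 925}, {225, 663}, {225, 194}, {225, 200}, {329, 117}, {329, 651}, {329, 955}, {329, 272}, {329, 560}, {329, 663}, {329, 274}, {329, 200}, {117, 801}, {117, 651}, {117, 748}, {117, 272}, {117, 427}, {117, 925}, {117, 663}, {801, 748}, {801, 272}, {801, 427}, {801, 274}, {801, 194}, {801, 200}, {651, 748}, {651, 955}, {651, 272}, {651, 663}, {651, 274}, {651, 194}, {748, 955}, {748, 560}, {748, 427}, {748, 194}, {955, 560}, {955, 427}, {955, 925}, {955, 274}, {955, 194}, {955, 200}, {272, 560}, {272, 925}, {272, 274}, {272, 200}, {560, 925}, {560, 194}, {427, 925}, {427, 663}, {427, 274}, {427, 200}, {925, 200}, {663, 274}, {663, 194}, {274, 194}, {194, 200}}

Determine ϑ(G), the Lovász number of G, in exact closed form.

Vertex 961 has 18 neighbors: 872, 426, 816, 813, 469, 265, 610, 433, 727, 931, 412, 246, 612, 225, 329, 651, 560, 663.
Vertex 560 has 18 neighbors: 948, 426, 816, 813, 610, 433, 167, 246, 424, 961, 498, 225, 329, 748, 955, 272, 925, 194.
deg(573) = 18; N(573) = {426, 165, 813, 525, 265, 433, 412, 246, 424, 498, 612, 352, 225, 117, 651, 925, 194, 200}.
N(469) = {426, 816, 525, 433, 727, 931, 167, 246, 424, 961, 498, 612, 352, 801, 955, 427, 663, 200}, |N(469)| = 18.
Every vertex has degree 18 (N=37); strongly regular (37,18,8,9).
Distinct eigenvalues (to 3 d.p.): [18.0, 2.541, -3.541].
With N=37: ϑ(G) = 37·(-(-sqrt(37)/2 - 1/2))/(18−(-sqrt(37)/2 - 1/2)) = sqrt(37).
= 6.0827625… (decimal).

sqrt(37)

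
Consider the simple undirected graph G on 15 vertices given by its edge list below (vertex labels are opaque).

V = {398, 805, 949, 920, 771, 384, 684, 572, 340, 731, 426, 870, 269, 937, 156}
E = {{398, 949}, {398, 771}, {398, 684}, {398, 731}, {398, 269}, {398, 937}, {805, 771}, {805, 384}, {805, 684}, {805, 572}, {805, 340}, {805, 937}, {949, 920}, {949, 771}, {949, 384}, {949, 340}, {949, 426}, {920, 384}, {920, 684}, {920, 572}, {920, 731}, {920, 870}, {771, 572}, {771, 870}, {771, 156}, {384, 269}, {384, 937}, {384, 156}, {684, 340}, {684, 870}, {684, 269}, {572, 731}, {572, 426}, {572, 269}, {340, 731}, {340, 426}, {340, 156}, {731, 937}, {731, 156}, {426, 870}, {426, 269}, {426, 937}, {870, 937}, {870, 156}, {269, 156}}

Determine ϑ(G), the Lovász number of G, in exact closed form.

deg(949) = 6; N(949) = {398, 920, 771, 384, 340, 426}.
N(269) = {398, 384, 684, 572, 426, 156}, |N(269)| = 6.
N(572) = {805, 920, 771, 731, 426, 269}, |N(572)| = 6.
N(937) = {398, 805, 384, 731, 426, 870}, |N(937)| = 6.
deg(v) = 6 for all v (|V|=15); Kneser-type, 2-subsets of [6].
Distinct eigenvalues (to 4 d.p.): [6.0, 1.0, -3.0].
With N=15: ϑ(G) = 15·(-1*(-3))/(6−(-3)) = 5.
≈ 5.0000 (to 4 d.p.).

5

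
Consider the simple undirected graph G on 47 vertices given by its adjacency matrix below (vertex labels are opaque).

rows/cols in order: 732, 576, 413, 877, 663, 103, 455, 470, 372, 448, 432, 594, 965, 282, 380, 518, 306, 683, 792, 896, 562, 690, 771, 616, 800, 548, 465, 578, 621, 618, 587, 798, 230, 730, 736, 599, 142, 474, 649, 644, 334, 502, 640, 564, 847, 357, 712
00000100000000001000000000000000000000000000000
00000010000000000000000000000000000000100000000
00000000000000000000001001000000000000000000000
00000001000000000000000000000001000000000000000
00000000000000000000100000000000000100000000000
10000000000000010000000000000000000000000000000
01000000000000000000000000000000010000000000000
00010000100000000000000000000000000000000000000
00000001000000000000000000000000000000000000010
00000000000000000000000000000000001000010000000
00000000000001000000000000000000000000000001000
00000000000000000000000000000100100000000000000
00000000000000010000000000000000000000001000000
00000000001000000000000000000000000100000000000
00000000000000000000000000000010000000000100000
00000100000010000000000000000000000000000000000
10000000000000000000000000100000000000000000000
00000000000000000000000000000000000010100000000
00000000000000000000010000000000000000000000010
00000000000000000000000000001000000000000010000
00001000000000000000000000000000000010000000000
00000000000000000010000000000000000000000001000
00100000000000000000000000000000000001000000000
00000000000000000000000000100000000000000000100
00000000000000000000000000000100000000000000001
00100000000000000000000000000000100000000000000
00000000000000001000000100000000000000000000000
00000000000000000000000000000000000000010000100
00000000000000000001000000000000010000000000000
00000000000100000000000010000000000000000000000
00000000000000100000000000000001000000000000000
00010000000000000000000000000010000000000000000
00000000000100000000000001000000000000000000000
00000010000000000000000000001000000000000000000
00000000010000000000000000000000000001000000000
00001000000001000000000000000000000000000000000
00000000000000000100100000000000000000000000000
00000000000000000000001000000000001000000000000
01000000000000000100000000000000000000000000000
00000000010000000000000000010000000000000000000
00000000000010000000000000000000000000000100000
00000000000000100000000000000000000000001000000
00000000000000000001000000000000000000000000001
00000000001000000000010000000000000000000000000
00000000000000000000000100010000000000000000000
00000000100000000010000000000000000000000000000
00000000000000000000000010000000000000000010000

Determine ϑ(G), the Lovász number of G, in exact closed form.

47*cos(pi/47)/(cos(pi/47) + 1)

Vertex 877 has 2 neighbors: 470, 798.
deg(640) = 2; N(640) = {896, 712}.
deg(413) = 2; N(413) = {771, 548}.
deg(800) = 2; N(800) = {618, 712}.
deg(v) = 2 for all v (|V|=47); this is C_{47}, the 47-cycle.
Distinct eigenvalues (to 6 d.p.): [2.0, 1.982155, 1.928938, 1.8413, 1.720803, 1.569599, 1.390385, 1.186359, 0.961164, 0.718816, 0.46364, 0.200191, -0.06683, -0.332659, -0.592551, -0.84187, -1.076165, -1.291256, -1.483304, -1.648883, -1.785038, -1.889338, -1.959923, -1.995534].
Lovász (edge-transitive): ϑ = −47·(-2*cos(pi/47))/((2)−(-2*cos(pi/47))) = 47*cos(pi/47)/(cos(pi/47) + 1).
Numerically 23.4737315.
Sandwich: α(G)=23 ≤ ϑ(G)=47*cos(pi/47)/(cos(pi/47) + 1) ≤ χ(Ḡ)=24 (both strict).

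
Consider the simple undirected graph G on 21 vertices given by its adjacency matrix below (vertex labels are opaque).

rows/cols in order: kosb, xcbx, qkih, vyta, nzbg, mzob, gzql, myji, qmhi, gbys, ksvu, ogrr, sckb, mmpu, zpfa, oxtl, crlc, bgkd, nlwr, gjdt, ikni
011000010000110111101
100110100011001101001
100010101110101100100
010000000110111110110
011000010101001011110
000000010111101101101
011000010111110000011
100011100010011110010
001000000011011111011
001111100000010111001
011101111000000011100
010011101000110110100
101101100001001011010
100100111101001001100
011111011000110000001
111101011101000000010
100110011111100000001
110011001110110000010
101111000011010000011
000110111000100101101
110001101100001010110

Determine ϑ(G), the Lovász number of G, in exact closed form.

6

Vertex bgkd has 10 neighbors: kosb, xcbx, nzbg, mzob, qmhi, gbys, ksvu, sckb, mmpu, gjdt.
N(sckb) = {kosb, qkih, vyta, mzob, gzql, ogrr, zpfa, crlc, bgkd, gjdt}, |N(sckb)| = 10.
Vertex crlc has 10 neighbors: kosb, vyta, nzbg, myji, qmhi, gbys, ksvu, ogrr, sckb, ikni.
N(vyta) = {xcbx, gbys, ksvu, sckb, mmpu, zpfa, oxtl, crlc, nlwr, gjdt}, |N(vyta)| = 10.
deg(v) = 10 for all v (|V|=21); Kneser-type, 2-subsets of [7].
spec(A) ≈ [10.0, 1.0, -4.0] (distinct, 4 d.p.).
ϑ = −N·λ_min/(λ_max−λ_min) = −21·(-4)/(10−(-4)) = 6.
ϑ(G) ≈ 6.0000.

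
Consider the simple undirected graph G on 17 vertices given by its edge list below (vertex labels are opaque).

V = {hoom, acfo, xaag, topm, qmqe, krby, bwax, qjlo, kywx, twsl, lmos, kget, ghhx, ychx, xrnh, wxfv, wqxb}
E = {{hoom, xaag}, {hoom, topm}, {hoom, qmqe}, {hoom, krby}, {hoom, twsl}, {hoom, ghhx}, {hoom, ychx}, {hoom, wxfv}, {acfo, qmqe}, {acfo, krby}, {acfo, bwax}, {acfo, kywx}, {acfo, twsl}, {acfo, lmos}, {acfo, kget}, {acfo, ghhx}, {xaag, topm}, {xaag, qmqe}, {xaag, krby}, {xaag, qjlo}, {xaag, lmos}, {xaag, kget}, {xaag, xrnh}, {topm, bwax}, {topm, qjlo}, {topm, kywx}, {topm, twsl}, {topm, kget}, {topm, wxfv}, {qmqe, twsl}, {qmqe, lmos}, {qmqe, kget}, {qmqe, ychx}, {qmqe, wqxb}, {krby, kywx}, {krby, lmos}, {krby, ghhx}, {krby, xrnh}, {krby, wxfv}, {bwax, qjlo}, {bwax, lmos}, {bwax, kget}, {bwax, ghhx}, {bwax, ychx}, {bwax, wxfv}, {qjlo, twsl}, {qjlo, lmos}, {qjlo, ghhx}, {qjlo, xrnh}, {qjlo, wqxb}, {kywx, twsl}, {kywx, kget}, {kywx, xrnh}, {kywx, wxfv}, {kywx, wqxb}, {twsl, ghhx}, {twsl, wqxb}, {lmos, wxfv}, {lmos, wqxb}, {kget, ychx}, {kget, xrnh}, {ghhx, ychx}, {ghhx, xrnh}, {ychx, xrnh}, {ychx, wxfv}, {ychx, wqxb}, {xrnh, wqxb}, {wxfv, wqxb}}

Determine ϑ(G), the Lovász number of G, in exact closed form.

sqrt(17)

deg(ghhx) = 8; N(ghhx) = {hoom, acfo, krby, bwax, qjlo, twsl, ychx, xrnh}.
deg(topm) = 8; N(topm) = {hoom, xaag, bwax, qjlo, kywx, twsl, kget, wxfv}.
Vertex kywx has 8 neighbors: acfo, topm, krby, twsl, kget, xrnh, wxfv, wqxb.
N(wxfv) = {hoom, topm, krby, bwax, kywx, lmos, ychx, wqxb}, |N(wxfv)| = 8.
Every vertex has degree 8 (N=17); strongly regular (17,8,3,4).
Distinct eigenvalues (to 3 d.p.): [8.0, 1.562, -2.562].
Lovász: ϑ = −17(-sqrt(17)/2 - 1/2)/(8+-(-sqrt(17)/2 - 1/2)) = sqrt(17).
= 4.123105626… (decimal).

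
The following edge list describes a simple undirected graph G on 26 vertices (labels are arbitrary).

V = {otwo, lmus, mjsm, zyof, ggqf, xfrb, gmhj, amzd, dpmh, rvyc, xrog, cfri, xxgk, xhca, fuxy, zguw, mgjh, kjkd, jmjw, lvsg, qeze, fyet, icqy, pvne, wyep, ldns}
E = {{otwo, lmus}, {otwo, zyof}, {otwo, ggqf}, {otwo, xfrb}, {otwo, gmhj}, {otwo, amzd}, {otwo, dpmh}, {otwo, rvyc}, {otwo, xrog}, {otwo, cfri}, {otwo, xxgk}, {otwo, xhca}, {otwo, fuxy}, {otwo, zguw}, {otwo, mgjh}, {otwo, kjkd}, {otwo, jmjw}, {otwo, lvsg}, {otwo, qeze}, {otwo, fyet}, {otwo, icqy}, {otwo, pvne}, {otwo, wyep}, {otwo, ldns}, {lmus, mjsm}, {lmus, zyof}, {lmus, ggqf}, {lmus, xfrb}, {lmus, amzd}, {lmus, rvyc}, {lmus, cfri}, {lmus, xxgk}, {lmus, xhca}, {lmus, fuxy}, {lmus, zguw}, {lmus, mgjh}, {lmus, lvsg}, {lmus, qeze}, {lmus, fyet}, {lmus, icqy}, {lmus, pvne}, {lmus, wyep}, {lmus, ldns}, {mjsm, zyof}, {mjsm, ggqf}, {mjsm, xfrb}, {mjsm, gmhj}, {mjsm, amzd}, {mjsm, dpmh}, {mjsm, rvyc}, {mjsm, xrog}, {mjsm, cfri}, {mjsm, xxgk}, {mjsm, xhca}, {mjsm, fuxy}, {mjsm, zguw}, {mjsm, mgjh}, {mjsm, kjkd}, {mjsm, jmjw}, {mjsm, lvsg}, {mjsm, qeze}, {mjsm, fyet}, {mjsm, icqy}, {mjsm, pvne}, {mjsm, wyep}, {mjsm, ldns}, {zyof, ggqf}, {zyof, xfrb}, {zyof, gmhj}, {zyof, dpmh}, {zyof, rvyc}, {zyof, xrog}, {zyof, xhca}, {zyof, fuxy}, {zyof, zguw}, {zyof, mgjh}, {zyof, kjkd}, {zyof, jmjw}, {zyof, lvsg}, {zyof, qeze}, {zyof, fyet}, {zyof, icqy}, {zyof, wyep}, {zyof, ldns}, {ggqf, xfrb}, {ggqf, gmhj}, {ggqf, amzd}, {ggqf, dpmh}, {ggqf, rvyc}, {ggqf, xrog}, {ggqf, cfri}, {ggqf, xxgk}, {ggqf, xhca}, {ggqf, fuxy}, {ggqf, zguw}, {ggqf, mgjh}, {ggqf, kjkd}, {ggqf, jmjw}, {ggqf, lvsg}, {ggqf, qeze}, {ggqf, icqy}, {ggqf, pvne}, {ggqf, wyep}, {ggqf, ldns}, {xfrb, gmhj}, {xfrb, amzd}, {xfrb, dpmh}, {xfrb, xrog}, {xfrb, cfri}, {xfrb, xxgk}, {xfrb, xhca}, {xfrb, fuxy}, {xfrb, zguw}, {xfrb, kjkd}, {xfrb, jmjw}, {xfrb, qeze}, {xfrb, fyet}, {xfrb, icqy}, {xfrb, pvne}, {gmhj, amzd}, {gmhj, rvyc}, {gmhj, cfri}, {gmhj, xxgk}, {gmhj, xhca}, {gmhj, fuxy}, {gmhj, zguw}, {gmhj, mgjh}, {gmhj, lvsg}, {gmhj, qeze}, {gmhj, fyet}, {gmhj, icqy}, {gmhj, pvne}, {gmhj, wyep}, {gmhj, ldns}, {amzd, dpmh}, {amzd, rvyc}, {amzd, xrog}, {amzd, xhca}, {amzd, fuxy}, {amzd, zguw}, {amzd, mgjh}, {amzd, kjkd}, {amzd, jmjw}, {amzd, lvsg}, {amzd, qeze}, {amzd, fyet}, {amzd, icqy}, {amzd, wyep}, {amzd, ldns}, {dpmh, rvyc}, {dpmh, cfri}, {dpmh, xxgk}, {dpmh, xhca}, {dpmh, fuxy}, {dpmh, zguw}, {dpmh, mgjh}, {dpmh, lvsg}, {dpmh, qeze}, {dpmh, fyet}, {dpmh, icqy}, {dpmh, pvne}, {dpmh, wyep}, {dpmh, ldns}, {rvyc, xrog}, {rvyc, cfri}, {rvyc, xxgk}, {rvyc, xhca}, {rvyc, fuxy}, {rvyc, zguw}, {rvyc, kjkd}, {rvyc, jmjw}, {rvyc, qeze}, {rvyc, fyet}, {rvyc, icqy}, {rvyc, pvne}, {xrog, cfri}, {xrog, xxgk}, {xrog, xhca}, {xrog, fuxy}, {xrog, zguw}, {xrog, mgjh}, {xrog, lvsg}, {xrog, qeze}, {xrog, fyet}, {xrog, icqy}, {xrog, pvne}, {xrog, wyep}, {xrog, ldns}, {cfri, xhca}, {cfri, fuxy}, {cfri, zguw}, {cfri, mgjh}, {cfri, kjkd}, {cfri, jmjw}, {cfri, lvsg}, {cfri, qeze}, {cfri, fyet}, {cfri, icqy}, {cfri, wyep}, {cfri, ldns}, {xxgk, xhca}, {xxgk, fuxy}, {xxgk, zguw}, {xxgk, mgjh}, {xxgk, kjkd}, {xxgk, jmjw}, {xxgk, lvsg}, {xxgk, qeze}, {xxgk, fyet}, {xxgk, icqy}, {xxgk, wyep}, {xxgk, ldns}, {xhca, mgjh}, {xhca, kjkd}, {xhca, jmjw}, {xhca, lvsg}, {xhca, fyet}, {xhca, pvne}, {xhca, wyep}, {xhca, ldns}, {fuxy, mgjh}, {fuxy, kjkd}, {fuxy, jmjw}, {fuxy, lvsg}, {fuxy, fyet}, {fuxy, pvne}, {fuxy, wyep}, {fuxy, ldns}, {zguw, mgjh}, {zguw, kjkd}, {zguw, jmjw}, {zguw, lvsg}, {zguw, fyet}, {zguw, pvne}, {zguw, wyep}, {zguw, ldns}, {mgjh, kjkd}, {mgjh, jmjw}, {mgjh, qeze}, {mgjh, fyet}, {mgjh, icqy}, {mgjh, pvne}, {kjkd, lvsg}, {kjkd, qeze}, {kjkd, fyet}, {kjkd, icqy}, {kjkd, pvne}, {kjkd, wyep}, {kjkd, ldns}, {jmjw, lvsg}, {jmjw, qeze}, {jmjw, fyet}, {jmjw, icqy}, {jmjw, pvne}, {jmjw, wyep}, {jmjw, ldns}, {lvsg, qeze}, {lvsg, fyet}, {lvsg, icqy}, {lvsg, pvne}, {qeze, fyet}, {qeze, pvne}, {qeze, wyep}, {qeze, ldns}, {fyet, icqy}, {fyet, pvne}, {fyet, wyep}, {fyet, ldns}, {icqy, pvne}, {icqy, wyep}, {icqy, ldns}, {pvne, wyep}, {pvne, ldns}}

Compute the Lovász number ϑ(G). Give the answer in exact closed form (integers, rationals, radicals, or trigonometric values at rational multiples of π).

6

N(wyep) = {otwo, lmus, mjsm, zyof, ggqf, gmhj, amzd, dpmh, xrog, cfri, xxgk, xhca, fuxy, zguw, kjkd, jmjw, qeze, fyet, icqy, pvne}, |N(wyep)| = 20.
N(lmus) = {otwo, mjsm, zyof, ggqf, xfrb, amzd, rvyc, cfri, xxgk, xhca, fuxy, zguw, mgjh, lvsg, qeze, fyet, icqy, pvne, wyep, ldns}, |N(lmus)| = 20.
Vertex mgjh has 20 neighbors: otwo, lmus, mjsm, zyof, ggqf, gmhj, amzd, dpmh, xrog, cfri, xxgk, xhca, fuxy, zguw, kjkd, jmjw, qeze, fyet, icqy, pvne.
Vertex dpmh has 20 neighbors: otwo, mjsm, zyof, ggqf, xfrb, amzd, rvyc, cfri, xxgk, xhca, fuxy, zguw, mgjh, lvsg, qeze, fyet, icqy, pvne, wyep, ldns.
Complete multipartite on [6, 6, 5, 5, 2, 2]: sandwich collapses at ϑ=6.
≈ 6.0000000 (to 7 d.p.).
α=6, χ(Ḡ)=6; ϑ=6 lies between (collapsed).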